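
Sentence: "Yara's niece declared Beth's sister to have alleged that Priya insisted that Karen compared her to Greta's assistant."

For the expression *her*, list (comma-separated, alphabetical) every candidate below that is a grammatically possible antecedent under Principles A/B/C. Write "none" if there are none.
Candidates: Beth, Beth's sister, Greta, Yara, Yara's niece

*her* is a pronoun; Principle B requires it to be free in its binding domain — the clause headed by 'compared'.
— Beth: possessor inside the subject DP of the clause headed by 'alleged'; does not c-command the pronoun — Principle B does not apply; allowed.
— Beth's sister: subject of the clause headed by 'alleged'; c-commands the pronoun but lies outside its binding domain — allowed.
— Greta: possessor inside the second object DP of the clause headed by 'compared'; is c-commanded by the pronoun; coreference would bind this R-expression — blocked (Principle C).
— Yara: possessor inside the subject DP of the matrix clause; does not c-command the pronoun — Principle B does not apply; allowed.
— Yara's niece: subject of the matrix clause; c-commands the pronoun but lies outside its binding domain — allowed.

Beth, Beth's sister, Yara, Yara's niece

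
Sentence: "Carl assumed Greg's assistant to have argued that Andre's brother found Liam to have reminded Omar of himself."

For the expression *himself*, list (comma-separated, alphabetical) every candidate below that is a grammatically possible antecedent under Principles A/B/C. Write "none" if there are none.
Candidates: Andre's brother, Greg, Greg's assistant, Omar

Omar

*himself* is a reflexive; Principle A requires it to be bound within its binding domain — the clause headed by 'reminded'.
— Andre's brother: subject of the clause headed by 'found'; c-commands the reflexive but lies outside its binding domain — cannot bind it (Principle A).
— Greg: possessor inside the subject DP of the clause headed by 'argued'; does not c-command the reflexive — cannot bind it (Principle A).
— Greg's assistant: subject of the clause headed by 'argued'; c-commands the reflexive but lies outside its binding domain — cannot bind it (Principle A).
— Omar: object of the clause headed by 'reminded'; c-commands the reflexive within its binding domain — allowed (Principle A).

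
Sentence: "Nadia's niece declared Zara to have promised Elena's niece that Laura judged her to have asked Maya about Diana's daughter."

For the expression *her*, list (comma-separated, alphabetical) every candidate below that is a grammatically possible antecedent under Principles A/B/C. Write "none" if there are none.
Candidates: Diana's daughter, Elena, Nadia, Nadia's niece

*her* is a pronoun; Principle B requires it to be free in its binding domain — the clause headed by 'judged'.
— Diana's daughter: second object of the clause headed by 'asked'; is c-commanded by the pronoun; coreference would bind this R-expression — blocked (Principle C).
— Elena: possessor inside the object DP of the clause headed by 'promised'; does not c-command the pronoun — Principle B does not apply; allowed.
— Nadia: possessor inside the subject DP of the matrix clause; does not c-command the pronoun — Principle B does not apply; allowed.
— Nadia's niece: subject of the matrix clause; c-commands the pronoun but lies outside its binding domain — allowed.

Elena, Nadia, Nadia's niece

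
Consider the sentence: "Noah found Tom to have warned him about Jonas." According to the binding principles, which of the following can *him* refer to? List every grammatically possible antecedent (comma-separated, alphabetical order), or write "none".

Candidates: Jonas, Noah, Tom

*him* is a pronoun; Principle B requires it to be free in its binding domain — the clause headed by 'warned'.
— Jonas: second object of the clause headed by 'warned'; is c-commanded by the pronoun; coreference would bind this R-expression — blocked (Principle C).
— Noah: subject of the matrix clause; c-commands the pronoun but lies outside its binding domain — allowed.
— Tom: subject of the clause headed by 'warned'; c-commands the pronoun within its binding domain — blocked (Principle B).

Noah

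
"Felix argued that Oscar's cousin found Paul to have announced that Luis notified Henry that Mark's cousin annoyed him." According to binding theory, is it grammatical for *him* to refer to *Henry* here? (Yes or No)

*Henry* is an R-expression; Principle C requires it to be free (not bound by any c-commanding expression).
— him: object of the clause headed by 'annoyed'; the pronoun does not c-command the R-expression — coreference allowed.

Yes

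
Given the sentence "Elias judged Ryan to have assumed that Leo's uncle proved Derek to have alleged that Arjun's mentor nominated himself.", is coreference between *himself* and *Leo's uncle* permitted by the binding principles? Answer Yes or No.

*himself* is a reflexive; Principle A requires it to be bound within its binding domain — the clause headed by 'nominated'.
— Leo's uncle: subject of the clause headed by 'proved'; c-commands the reflexive but lies outside its binding domain — cannot bind it (Principle A).

No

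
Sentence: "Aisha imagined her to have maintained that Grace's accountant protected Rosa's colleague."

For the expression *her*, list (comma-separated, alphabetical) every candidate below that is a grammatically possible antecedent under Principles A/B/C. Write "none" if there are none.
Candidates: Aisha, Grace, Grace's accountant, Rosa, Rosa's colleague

none

*her* is a pronoun; Principle B requires it to be free in its binding domain — the matrix clause.
— Aisha: subject of the matrix clause; c-commands the pronoun within its binding domain — blocked (Principle B).
— Grace: possessor inside the subject DP of the clause headed by 'protected'; is c-commanded by the pronoun; coreference would bind this R-expression — blocked (Principle C).
— Grace's accountant: subject of the clause headed by 'protected'; is c-commanded by the pronoun; coreference would bind this R-expression — blocked (Principle C).
— Rosa: possessor inside the object DP of the clause headed by 'protected'; is c-commanded by the pronoun; coreference would bind this R-expression — blocked (Principle C).
— Rosa's colleague: object of the clause headed by 'protected'; is c-commanded by the pronoun; coreference would bind this R-expression — blocked (Principle C).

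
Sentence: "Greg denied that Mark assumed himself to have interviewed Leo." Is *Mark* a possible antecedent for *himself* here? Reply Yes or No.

*himself* is a reflexive; Principle A requires it to be bound within its binding domain — the clause headed by 'assumed'.
— Mark: subject of the clause headed by 'assumed'; c-commands the reflexive within its binding domain — allowed (Principle A).

Yes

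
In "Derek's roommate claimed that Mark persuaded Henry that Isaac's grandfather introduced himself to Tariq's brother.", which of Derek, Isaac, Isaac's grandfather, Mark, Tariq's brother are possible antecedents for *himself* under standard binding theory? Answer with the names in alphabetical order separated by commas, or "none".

*himself* is a reflexive; Principle A requires it to be bound within its binding domain — the clause headed by 'introduced'.
— Derek: possessor inside the subject DP of the matrix clause; does not c-command the reflexive — cannot bind it (Principle A).
— Isaac: possessor inside the subject DP of the clause headed by 'introduced'; does not c-command the reflexive — cannot bind it (Principle A).
— Isaac's grandfather: subject of the clause headed by 'introduced'; c-commands the reflexive within its binding domain — allowed (Principle A).
— Mark: subject of the clause headed by 'persuaded'; c-commands the reflexive but lies outside its binding domain — cannot bind it (Principle A).
— Tariq's brother: second object of the clause headed by 'introduced'; does not c-command the reflexive — cannot bind it (Principle A).

Isaac's grandfather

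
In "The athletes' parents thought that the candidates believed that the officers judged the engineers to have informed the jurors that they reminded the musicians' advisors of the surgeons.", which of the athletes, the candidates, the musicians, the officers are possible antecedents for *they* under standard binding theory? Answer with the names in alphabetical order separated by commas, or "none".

the athletes, the candidates, the officers

*they* is a pronoun; Principle B requires it to be free in its binding domain — the clause headed by 'reminded'.
— the athletes: possessor inside the subject DP of the matrix clause; does not c-command the pronoun — Principle B does not apply; allowed.
— the candidates: subject of the clause headed by 'believed'; c-commands the pronoun but lies outside its binding domain — allowed.
— the musicians: possessor inside the object DP of the clause headed by 'reminded'; is c-commanded by the pronoun; coreference would bind this R-expression — blocked (Principle C).
— the officers: subject of the clause headed by 'judged'; c-commands the pronoun but lies outside its binding domain — allowed.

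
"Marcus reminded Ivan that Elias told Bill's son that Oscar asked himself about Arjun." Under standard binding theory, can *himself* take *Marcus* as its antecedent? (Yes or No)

No

*himself* is a reflexive; Principle A requires it to be bound within its binding domain — the clause headed by 'asked'.
— Marcus: subject of the matrix clause; c-commands the reflexive but lies outside its binding domain — cannot bind it (Principle A).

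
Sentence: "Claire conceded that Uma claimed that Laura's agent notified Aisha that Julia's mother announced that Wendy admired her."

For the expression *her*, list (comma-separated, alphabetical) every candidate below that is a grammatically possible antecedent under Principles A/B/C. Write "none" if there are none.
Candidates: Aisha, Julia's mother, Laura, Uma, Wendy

Aisha, Julia's mother, Laura, Uma

*her* is a pronoun; Principle B requires it to be free in its binding domain — the clause headed by 'admired'.
— Aisha: object of the clause headed by 'notified'; c-commands the pronoun but lies outside its binding domain — allowed.
— Julia's mother: subject of the clause headed by 'announced'; c-commands the pronoun but lies outside its binding domain — allowed.
— Laura: possessor inside the subject DP of the clause headed by 'notified'; does not c-command the pronoun — Principle B does not apply; allowed.
— Uma: subject of the clause headed by 'claimed'; c-commands the pronoun but lies outside its binding domain — allowed.
— Wendy: subject of the clause headed by 'admired'; c-commands the pronoun within its binding domain — blocked (Principle B).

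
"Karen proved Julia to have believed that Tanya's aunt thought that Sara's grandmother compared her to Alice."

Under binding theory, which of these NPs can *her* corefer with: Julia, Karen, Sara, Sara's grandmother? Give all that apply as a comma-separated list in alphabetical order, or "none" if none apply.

Julia, Karen, Sara

*her* is a pronoun; Principle B requires it to be free in its binding domain — the clause headed by 'compared'.
— Julia: subject of the clause headed by 'believed'; c-commands the pronoun but lies outside its binding domain — allowed.
— Karen: subject of the matrix clause; c-commands the pronoun but lies outside its binding domain — allowed.
— Sara: possessor inside the subject DP of the clause headed by 'compared'; does not c-command the pronoun — Principle B does not apply; allowed.
— Sara's grandmother: subject of the clause headed by 'compared'; c-commands the pronoun within its binding domain — blocked (Principle B).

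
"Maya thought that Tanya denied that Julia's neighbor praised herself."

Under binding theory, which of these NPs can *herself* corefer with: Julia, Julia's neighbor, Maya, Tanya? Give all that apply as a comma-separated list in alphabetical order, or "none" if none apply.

Julia's neighbor

*herself* is a reflexive; Principle A requires it to be bound within its binding domain — the clause headed by 'praised'.
— Julia: possessor inside the subject DP of the clause headed by 'praised'; does not c-command the reflexive — cannot bind it (Principle A).
— Julia's neighbor: subject of the clause headed by 'praised'; c-commands the reflexive within its binding domain — allowed (Principle A).
— Maya: subject of the matrix clause; c-commands the reflexive but lies outside its binding domain — cannot bind it (Principle A).
— Tanya: subject of the clause headed by 'denied'; c-commands the reflexive but lies outside its binding domain — cannot bind it (Principle A).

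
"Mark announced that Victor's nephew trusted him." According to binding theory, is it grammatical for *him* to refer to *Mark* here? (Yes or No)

Yes

*Mark* is an R-expression; Principle C requires it to be free (not bound by any c-commanding expression).
— him: object of the clause headed by 'trusted'; the pronoun does not c-command the R-expression — coreference allowed.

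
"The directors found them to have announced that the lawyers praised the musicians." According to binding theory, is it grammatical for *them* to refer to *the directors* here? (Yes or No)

No

*the directors* is an R-expression; Principle C requires it to be free (not bound by any c-commanding expression).
— them: subject of the clause headed by 'announced'; the R-expression locally c-commands the pronoun — coreference blocked (Principle B on the pronoun).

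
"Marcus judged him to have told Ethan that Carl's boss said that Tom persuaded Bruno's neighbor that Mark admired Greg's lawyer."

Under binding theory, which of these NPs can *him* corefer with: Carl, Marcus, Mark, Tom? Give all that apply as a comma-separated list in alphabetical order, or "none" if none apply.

none

*him* is a pronoun; Principle B requires it to be free in its binding domain — the matrix clause.
— Carl: possessor inside the subject DP of the clause headed by 'said'; is c-commanded by the pronoun; coreference would bind this R-expression — blocked (Principle C).
— Marcus: subject of the matrix clause; c-commands the pronoun within its binding domain — blocked (Principle B).
— Mark: subject of the clause headed by 'admired'; is c-commanded by the pronoun; coreference would bind this R-expression — blocked (Principle C).
— Tom: subject of the clause headed by 'persuaded'; is c-commanded by the pronoun; coreference would bind this R-expression — blocked (Principle C).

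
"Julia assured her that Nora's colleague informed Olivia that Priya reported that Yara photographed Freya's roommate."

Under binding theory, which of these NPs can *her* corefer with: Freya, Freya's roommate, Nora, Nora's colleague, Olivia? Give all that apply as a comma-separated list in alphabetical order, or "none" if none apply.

none

*her* is a pronoun; Principle B requires it to be free in its binding domain — the matrix clause.
— Freya: possessor inside the object DP of the clause headed by 'photographed'; is c-commanded by the pronoun; coreference would bind this R-expression — blocked (Principle C).
— Freya's roommate: object of the clause headed by 'photographed'; is c-commanded by the pronoun; coreference would bind this R-expression — blocked (Principle C).
— Nora: possessor inside the subject DP of the clause headed by 'informed'; is c-commanded by the pronoun; coreference would bind this R-expression — blocked (Principle C).
— Nora's colleague: subject of the clause headed by 'informed'; is c-commanded by the pronoun; coreference would bind this R-expression — blocked (Principle C).
— Olivia: object of the clause headed by 'informed'; is c-commanded by the pronoun; coreference would bind this R-expression — blocked (Principle C).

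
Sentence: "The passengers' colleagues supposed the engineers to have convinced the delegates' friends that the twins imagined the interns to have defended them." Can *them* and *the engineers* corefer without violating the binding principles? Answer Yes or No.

*the engineers* is an R-expression; Principle C requires it to be free (not bound by any c-commanding expression).
— them: object of the clause headed by 'defended'; the pronoun does not c-command the R-expression — coreference allowed.

Yes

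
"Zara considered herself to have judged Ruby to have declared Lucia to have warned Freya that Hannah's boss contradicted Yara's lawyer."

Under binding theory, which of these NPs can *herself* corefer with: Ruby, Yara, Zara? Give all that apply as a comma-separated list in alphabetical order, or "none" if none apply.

*herself* is a reflexive; Principle A requires it to be bound within its binding domain — the matrix clause.
— Ruby: subject of the clause headed by 'declared'; does not c-command the reflexive — cannot bind it (Principle A).
— Yara: possessor inside the object DP of the clause headed by 'contradicted'; does not c-command the reflexive — cannot bind it (Principle A).
— Zara: subject of the matrix clause; c-commands the reflexive within its binding domain — allowed (Principle A).

Zara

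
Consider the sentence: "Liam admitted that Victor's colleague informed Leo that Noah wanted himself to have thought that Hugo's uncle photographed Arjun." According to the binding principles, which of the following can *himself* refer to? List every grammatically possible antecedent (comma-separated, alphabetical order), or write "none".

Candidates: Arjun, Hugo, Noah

Noah

*himself* is a reflexive; Principle A requires it to be bound within its binding domain — the clause headed by 'wanted'.
— Arjun: object of the clause headed by 'photographed'; does not c-command the reflexive — cannot bind it (Principle A).
— Hugo: possessor inside the subject DP of the clause headed by 'photographed'; does not c-command the reflexive — cannot bind it (Principle A).
— Noah: subject of the clause headed by 'wanted'; c-commands the reflexive within its binding domain — allowed (Principle A).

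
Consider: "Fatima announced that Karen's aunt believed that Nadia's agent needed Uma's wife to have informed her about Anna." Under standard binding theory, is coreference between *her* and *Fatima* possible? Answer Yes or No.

*Fatima* is an R-expression; Principle C requires it to be free (not bound by any c-commanding expression).
— her: object of the clause headed by 'informed'; the pronoun does not c-command the R-expression — coreference allowed.

Yes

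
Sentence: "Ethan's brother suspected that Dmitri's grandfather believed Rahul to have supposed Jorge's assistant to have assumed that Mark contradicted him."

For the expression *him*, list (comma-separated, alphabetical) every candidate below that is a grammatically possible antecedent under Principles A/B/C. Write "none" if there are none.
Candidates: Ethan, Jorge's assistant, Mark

*him* is a pronoun; Principle B requires it to be free in its binding domain — the clause headed by 'contradicted'.
— Ethan: possessor inside the subject DP of the matrix clause; does not c-command the pronoun — Principle B does not apply; allowed.
— Jorge's assistant: subject of the clause headed by 'assumed'; c-commands the pronoun but lies outside its binding domain — allowed.
— Mark: subject of the clause headed by 'contradicted'; c-commands the pronoun within its binding domain — blocked (Principle B).

Ethan, Jorge's assistant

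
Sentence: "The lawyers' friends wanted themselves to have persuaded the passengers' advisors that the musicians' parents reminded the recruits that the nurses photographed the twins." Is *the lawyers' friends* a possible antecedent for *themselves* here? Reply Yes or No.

*themselves* is a reflexive; Principle A requires it to be bound within its binding domain — the matrix clause.
— the lawyers' friends: subject of the matrix clause; c-commands the reflexive within its binding domain — allowed (Principle A).

Yes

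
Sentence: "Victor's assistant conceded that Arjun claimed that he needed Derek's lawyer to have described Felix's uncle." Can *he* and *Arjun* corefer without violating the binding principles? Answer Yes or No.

*Arjun* is an R-expression; Principle C requires it to be free (not bound by any c-commanding expression).
— he: subject of the clause headed by 'needed'; the pronoun does not c-command the R-expression — coreference allowed.

Yes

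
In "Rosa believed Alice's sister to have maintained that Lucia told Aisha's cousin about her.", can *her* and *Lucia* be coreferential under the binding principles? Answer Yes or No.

*Lucia* is an R-expression; Principle C requires it to be free (not bound by any c-commanding expression).
— her: second object of the clause headed by 'told'; the R-expression locally c-commands the pronoun — coreference blocked (Principle B on the pronoun).

No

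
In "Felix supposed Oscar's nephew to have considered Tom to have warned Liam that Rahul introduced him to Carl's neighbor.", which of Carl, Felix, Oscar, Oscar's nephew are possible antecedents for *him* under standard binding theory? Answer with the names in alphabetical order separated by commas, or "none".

*him* is a pronoun; Principle B requires it to be free in its binding domain — the clause headed by 'introduced'.
— Carl: possessor inside the second object DP of the clause headed by 'introduced'; is c-commanded by the pronoun; coreference would bind this R-expression — blocked (Principle C).
— Felix: subject of the matrix clause; c-commands the pronoun but lies outside its binding domain — allowed.
— Oscar: possessor inside the subject DP of the clause headed by 'considered'; does not c-command the pronoun — Principle B does not apply; allowed.
— Oscar's nephew: subject of the clause headed by 'considered'; c-commands the pronoun but lies outside its binding domain — allowed.

Felix, Oscar, Oscar's nephew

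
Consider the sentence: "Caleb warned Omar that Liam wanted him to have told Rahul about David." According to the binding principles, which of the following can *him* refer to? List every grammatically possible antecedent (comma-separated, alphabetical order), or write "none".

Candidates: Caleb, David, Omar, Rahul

*him* is a pronoun; Principle B requires it to be free in its binding domain — the clause headed by 'wanted'.
— Caleb: subject of the matrix clause; c-commands the pronoun but lies outside its binding domain — allowed.
— David: second object of the clause headed by 'told'; is c-commanded by the pronoun; coreference would bind this R-expression — blocked (Principle C).
— Omar: object of the matrix clause; c-commands the pronoun but lies outside its binding domain — allowed.
— Rahul: object of the clause headed by 'told'; is c-commanded by the pronoun; coreference would bind this R-expression — blocked (Principle C).

Caleb, Omar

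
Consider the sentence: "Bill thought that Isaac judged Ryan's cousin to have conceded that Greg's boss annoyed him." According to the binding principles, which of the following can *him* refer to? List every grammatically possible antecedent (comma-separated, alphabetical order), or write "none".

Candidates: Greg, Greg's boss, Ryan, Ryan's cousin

Greg, Ryan, Ryan's cousin

*him* is a pronoun; Principle B requires it to be free in its binding domain — the clause headed by 'annoyed'.
— Greg: possessor inside the subject DP of the clause headed by 'annoyed'; does not c-command the pronoun — Principle B does not apply; allowed.
— Greg's boss: subject of the clause headed by 'annoyed'; c-commands the pronoun within its binding domain — blocked (Principle B).
— Ryan: possessor inside the subject DP of the clause headed by 'conceded'; does not c-command the pronoun — Principle B does not apply; allowed.
— Ryan's cousin: subject of the clause headed by 'conceded'; c-commands the pronoun but lies outside its binding domain — allowed.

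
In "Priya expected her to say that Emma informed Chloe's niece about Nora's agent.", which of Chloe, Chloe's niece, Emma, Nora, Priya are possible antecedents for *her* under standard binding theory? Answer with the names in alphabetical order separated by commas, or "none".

none

*her* is a pronoun; Principle B requires it to be free in its binding domain — the matrix clause.
— Chloe: possessor inside the object DP of the clause headed by 'informed'; is c-commanded by the pronoun; coreference would bind this R-expression — blocked (Principle C).
— Chloe's niece: object of the clause headed by 'informed'; is c-commanded by the pronoun; coreference would bind this R-expression — blocked (Principle C).
— Emma: subject of the clause headed by 'informed'; is c-commanded by the pronoun; coreference would bind this R-expression — blocked (Principle C).
— Nora: possessor inside the second object DP of the clause headed by 'informed'; is c-commanded by the pronoun; coreference would bind this R-expression — blocked (Principle C).
— Priya: subject of the matrix clause; c-commands the pronoun within its binding domain — blocked (Principle B).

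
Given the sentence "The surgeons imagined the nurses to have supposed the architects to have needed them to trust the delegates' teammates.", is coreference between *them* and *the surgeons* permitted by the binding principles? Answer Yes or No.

*them* is a pronoun; Principle B requires it to be free in its binding domain — the clause headed by 'needed'.
— the surgeons: subject of the matrix clause; c-commands the pronoun but lies outside its binding domain — allowed.

Yes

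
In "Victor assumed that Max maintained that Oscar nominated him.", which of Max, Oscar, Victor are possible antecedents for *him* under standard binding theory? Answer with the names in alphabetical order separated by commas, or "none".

Max, Victor

*him* is a pronoun; Principle B requires it to be free in its binding domain — the clause headed by 'nominated'.
— Max: subject of the clause headed by 'maintained'; c-commands the pronoun but lies outside its binding domain — allowed.
— Oscar: subject of the clause headed by 'nominated'; c-commands the pronoun within its binding domain — blocked (Principle B).
— Victor: subject of the matrix clause; c-commands the pronoun but lies outside its binding domain — allowed.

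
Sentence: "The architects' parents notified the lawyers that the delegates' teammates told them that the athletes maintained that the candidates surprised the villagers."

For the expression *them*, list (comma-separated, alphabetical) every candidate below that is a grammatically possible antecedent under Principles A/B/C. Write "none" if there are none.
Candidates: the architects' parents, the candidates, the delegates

the architects' parents, the delegates

*them* is a pronoun; Principle B requires it to be free in its binding domain — the clause headed by 'told'.
— the architects' parents: subject of the matrix clause; c-commands the pronoun but lies outside its binding domain — allowed.
— the candidates: subject of the clause headed by 'surprised'; is c-commanded by the pronoun; coreference would bind this R-expression — blocked (Principle C).
— the delegates: possessor inside the subject DP of the clause headed by 'told'; does not c-command the pronoun — Principle B does not apply; allowed.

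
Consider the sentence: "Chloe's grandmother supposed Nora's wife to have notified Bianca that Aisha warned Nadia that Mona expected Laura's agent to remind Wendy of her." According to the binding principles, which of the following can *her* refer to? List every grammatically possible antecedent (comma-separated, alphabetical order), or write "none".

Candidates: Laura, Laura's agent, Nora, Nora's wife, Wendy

Laura, Nora, Nora's wife

*her* is a pronoun; Principle B requires it to be free in its binding domain — the clause headed by 'remind'.
— Laura: possessor inside the subject DP of the clause headed by 'remind'; does not c-command the pronoun — Principle B does not apply; allowed.
— Laura's agent: subject of the clause headed by 'remind'; c-commands the pronoun within its binding domain — blocked (Principle B).
— Nora: possessor inside the subject DP of the clause headed by 'notified'; does not c-command the pronoun — Principle B does not apply; allowed.
— Nora's wife: subject of the clause headed by 'notified'; c-commands the pronoun but lies outside its binding domain — allowed.
— Wendy: object of the clause headed by 'remind'; c-commands the pronoun within its binding domain — blocked (Principle B).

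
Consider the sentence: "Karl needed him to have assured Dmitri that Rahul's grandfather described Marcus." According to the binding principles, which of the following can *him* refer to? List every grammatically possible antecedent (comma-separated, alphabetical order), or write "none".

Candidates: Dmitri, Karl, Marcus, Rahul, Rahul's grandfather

*him* is a pronoun; Principle B requires it to be free in its binding domain — the matrix clause.
— Dmitri: object of the clause headed by 'assured'; is c-commanded by the pronoun; coreference would bind this R-expression — blocked (Principle C).
— Karl: subject of the matrix clause; c-commands the pronoun within its binding domain — blocked (Principle B).
— Marcus: object of the clause headed by 'described'; is c-commanded by the pronoun; coreference would bind this R-expression — blocked (Principle C).
— Rahul: possessor inside the subject DP of the clause headed by 'described'; is c-commanded by the pronoun; coreference would bind this R-expression — blocked (Principle C).
— Rahul's grandfather: subject of the clause headed by 'described'; is c-commanded by the pronoun; coreference would bind this R-expression — blocked (Principle C).

none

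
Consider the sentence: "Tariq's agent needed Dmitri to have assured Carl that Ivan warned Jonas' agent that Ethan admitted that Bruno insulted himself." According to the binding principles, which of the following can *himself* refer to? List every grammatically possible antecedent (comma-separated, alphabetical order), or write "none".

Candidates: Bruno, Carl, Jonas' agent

*himself* is a reflexive; Principle A requires it to be bound within its binding domain — the clause headed by 'insulted'.
— Bruno: subject of the clause headed by 'insulted'; c-commands the reflexive within its binding domain — allowed (Principle A).
— Carl: object of the clause headed by 'assured'; c-commands the reflexive but lies outside its binding domain — cannot bind it (Principle A).
— Jonas' agent: object of the clause headed by 'warned'; c-commands the reflexive but lies outside its binding domain — cannot bind it (Principle A).

Bruno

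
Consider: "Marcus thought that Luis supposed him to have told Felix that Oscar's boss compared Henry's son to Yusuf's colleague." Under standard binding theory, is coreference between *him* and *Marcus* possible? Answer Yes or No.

Yes

*Marcus* is an R-expression; Principle C requires it to be free (not bound by any c-commanding expression).
— him: subject of the clause headed by 'told'; the pronoun does not c-command the R-expression — coreference allowed.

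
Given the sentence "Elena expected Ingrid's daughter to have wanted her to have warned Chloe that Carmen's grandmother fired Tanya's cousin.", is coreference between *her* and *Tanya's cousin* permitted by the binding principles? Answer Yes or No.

No

*her* is a pronoun; Principle B requires it to be free in its binding domain — the clause headed by 'wanted'.
— Tanya's cousin: object of the clause headed by 'fired'; is c-commanded by the pronoun; coreference would bind this R-expression — blocked (Principle C).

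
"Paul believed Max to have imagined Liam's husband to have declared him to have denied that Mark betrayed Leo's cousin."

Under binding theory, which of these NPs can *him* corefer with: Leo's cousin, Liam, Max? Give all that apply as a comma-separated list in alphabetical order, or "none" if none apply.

Liam, Max

*him* is a pronoun; Principle B requires it to be free in its binding domain — the clause headed by 'declared'.
— Leo's cousin: object of the clause headed by 'betrayed'; is c-commanded by the pronoun; coreference would bind this R-expression — blocked (Principle C).
— Liam: possessor inside the subject DP of the clause headed by 'declared'; does not c-command the pronoun — Principle B does not apply; allowed.
— Max: subject of the clause headed by 'imagined'; c-commands the pronoun but lies outside its binding domain — allowed.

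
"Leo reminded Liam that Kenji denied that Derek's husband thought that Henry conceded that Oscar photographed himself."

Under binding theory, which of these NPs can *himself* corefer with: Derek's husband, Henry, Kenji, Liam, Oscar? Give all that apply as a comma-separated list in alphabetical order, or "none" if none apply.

*himself* is a reflexive; Principle A requires it to be bound within its binding domain — the clause headed by 'photographed'.
— Derek's husband: subject of the clause headed by 'thought'; c-commands the reflexive but lies outside its binding domain — cannot bind it (Principle A).
— Henry: subject of the clause headed by 'conceded'; c-commands the reflexive but lies outside its binding domain — cannot bind it (Principle A).
— Kenji: subject of the clause headed by 'denied'; c-commands the reflexive but lies outside its binding domain — cannot bind it (Principle A).
— Liam: object of the matrix clause; c-commands the reflexive but lies outside its binding domain — cannot bind it (Principle A).
— Oscar: subject of the clause headed by 'photographed'; c-commands the reflexive within its binding domain — allowed (Principle A).

Oscar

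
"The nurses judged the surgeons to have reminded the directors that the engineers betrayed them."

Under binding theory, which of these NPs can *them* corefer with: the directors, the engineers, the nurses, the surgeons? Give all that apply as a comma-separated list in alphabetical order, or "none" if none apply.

the directors, the nurses, the surgeons

*them* is a pronoun; Principle B requires it to be free in its binding domain — the clause headed by 'betrayed'.
— the directors: object of the clause headed by 'reminded'; c-commands the pronoun but lies outside its binding domain — allowed.
— the engineers: subject of the clause headed by 'betrayed'; c-commands the pronoun within its binding domain — blocked (Principle B).
— the nurses: subject of the matrix clause; c-commands the pronoun but lies outside its binding domain — allowed.
— the surgeons: subject of the clause headed by 'reminded'; c-commands the pronoun but lies outside its binding domain — allowed.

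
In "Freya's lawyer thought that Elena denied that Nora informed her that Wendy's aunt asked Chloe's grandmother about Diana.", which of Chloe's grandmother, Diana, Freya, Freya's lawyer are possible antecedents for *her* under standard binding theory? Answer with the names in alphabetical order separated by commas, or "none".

*her* is a pronoun; Principle B requires it to be free in its binding domain — the clause headed by 'informed'.
— Chloe's grandmother: object of the clause headed by 'asked'; is c-commanded by the pronoun; coreference would bind this R-expression — blocked (Principle C).
— Diana: second object of the clause headed by 'asked'; is c-commanded by the pronoun; coreference would bind this R-expression — blocked (Principle C).
— Freya: possessor inside the subject DP of the matrix clause; does not c-command the pronoun — Principle B does not apply; allowed.
— Freya's lawyer: subject of the matrix clause; c-commands the pronoun but lies outside its binding domain — allowed.

Freya, Freya's lawyer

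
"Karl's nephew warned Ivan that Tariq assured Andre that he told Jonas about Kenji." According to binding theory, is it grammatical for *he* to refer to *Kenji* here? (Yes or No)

*Kenji* is an R-expression; Principle C requires it to be free (not bound by any c-commanding expression).
— he: subject of the clause headed by 'told'; the pronoun c-commands the R-expression — coreference blocked (Principle C).

No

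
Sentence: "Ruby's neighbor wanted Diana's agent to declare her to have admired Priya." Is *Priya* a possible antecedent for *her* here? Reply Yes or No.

No

*her* is a pronoun; Principle B requires it to be free in its binding domain — the clause headed by 'declare'.
— Priya: object of the clause headed by 'admired'; is c-commanded by the pronoun; coreference would bind this R-expression — blocked (Principle C).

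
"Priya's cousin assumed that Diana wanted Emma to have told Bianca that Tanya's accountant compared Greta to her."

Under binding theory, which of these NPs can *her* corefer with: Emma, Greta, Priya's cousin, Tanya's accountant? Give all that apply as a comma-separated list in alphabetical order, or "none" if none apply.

Emma, Priya's cousin

*her* is a pronoun; Principle B requires it to be free in its binding domain — the clause headed by 'compared'.
— Emma: subject of the clause headed by 'told'; c-commands the pronoun but lies outside its binding domain — allowed.
— Greta: object of the clause headed by 'compared'; c-commands the pronoun within its binding domain — blocked (Principle B).
— Priya's cousin: subject of the matrix clause; c-commands the pronoun but lies outside its binding domain — allowed.
— Tanya's accountant: subject of the clause headed by 'compared'; c-commands the pronoun within its binding domain — blocked (Principle B).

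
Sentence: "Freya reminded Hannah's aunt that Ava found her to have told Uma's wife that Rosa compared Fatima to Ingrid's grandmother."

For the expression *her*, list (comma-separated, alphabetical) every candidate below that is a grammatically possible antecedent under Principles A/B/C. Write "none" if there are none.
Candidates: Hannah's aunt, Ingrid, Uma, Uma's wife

*her* is a pronoun; Principle B requires it to be free in its binding domain — the clause headed by 'found'.
— Hannah's aunt: object of the matrix clause; c-commands the pronoun but lies outside its binding domain — allowed.
— Ingrid: possessor inside the second object DP of the clause headed by 'compared'; is c-commanded by the pronoun; coreference would bind this R-expression — blocked (Principle C).
— Uma: possessor inside the object DP of the clause headed by 'told'; is c-commanded by the pronoun; coreference would bind this R-expression — blocked (Principle C).
— Uma's wife: object of the clause headed by 'told'; is c-commanded by the pronoun; coreference would bind this R-expression — blocked (Principle C).

Hannah's aunt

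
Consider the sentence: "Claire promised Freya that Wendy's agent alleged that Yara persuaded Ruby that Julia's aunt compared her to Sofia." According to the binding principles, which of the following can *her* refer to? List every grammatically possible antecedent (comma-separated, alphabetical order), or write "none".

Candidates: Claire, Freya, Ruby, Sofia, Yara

Claire, Freya, Ruby, Yara

*her* is a pronoun; Principle B requires it to be free in its binding domain — the clause headed by 'compared'.
— Claire: subject of the matrix clause; c-commands the pronoun but lies outside its binding domain — allowed.
— Freya: object of the matrix clause; c-commands the pronoun but lies outside its binding domain — allowed.
— Ruby: object of the clause headed by 'persuaded'; c-commands the pronoun but lies outside its binding domain — allowed.
— Sofia: second object of the clause headed by 'compared'; is c-commanded by the pronoun; coreference would bind this R-expression — blocked (Principle C).
— Yara: subject of the clause headed by 'persuaded'; c-commands the pronoun but lies outside its binding domain — allowed.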